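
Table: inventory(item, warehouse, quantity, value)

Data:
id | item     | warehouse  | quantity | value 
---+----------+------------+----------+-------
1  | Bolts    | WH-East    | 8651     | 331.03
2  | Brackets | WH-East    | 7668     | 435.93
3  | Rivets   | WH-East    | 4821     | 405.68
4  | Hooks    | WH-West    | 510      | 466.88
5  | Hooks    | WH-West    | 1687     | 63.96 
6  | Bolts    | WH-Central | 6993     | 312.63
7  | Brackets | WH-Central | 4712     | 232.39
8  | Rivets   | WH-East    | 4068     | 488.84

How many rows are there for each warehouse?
SELECT warehouse, COUNT(*) as count
FROM inventory
GROUP BY warehouse

Result:
  WH-Central: 2
  WH-East: 4
  WH-West: 2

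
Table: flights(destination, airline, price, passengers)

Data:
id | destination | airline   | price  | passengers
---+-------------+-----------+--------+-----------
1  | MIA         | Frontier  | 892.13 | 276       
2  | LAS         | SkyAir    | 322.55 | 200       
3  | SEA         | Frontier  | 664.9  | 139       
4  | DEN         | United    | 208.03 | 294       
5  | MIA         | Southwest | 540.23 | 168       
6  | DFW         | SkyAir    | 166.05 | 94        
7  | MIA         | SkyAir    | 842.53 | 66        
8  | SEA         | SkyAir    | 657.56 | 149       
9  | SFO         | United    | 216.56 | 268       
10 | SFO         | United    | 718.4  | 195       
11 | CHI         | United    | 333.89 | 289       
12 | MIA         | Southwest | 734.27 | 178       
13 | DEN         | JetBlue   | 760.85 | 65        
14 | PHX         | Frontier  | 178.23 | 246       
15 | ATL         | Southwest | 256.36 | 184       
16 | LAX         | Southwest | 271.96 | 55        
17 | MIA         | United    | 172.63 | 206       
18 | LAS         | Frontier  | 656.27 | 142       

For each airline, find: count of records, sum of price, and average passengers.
SELECT airline,
       COUNT(*) as cnt,
       SUM(price) as total_price,
       AVG(passengers) as avg_passengers
FROM flights
GROUP BY airline

Result:
  Frontier: 4 records, 2391.53 total price, 200.75 avg passengers
  JetBlue: 1 records, 760.85 total price, 65.00 avg passengers
  SkyAir: 4 records, 1988.69 total price, 127.25 avg passengers
  Southwest: 4 records, 1802.82 total price, 146.25 avg passengers
  United: 5 records, 1649.51 total price, 250.40 avg passengers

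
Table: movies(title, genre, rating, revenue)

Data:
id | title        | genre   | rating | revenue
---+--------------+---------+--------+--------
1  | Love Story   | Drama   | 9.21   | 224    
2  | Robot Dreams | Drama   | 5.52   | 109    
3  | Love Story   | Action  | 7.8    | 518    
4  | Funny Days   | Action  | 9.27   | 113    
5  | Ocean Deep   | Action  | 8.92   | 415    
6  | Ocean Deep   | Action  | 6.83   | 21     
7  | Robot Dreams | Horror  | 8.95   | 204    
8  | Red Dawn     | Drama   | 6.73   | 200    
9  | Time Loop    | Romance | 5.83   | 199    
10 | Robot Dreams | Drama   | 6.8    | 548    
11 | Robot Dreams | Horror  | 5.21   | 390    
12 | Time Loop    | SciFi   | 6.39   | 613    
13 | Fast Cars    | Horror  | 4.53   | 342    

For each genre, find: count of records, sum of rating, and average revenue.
SELECT genre,
       COUNT(*) as cnt,
       SUM(rating) as total_rating,
       AVG(revenue) as avg_revenue
FROM movies
GROUP BY genre

Result:
  Action: 4 records, 32.82 total rating, 266.75 avg revenue
  Drama: 4 records, 28.26 total rating, 270.25 avg revenue
  Horror: 3 records, 18.69 total rating, 312.00 avg revenue
  Romance: 1 records, 5.83 total rating, 199.00 avg revenue
  SciFi: 1 records, 6.39 total rating, 613.00 avg revenue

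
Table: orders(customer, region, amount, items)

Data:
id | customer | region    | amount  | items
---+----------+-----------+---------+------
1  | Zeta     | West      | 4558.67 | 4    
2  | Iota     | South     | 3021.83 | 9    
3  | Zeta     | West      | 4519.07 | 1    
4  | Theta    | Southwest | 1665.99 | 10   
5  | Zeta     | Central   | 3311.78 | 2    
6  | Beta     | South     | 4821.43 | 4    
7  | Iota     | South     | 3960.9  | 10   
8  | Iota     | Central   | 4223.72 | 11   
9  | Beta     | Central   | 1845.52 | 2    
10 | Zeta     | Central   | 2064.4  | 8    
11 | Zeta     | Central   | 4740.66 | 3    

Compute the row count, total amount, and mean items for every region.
SELECT region,
       COUNT(*) as cnt,
       SUM(amount) as total_amount,
       AVG(items) as avg_items
FROM orders
GROUP BY region

Result:
  Central: 5 records, 16186.08 total amount, 5.20 avg items
  South: 3 records, 11804.16 total amount, 7.67 avg items
  Southwest: 1 records, 1665.99 total amount, 10.00 avg items
  West: 2 records, 9077.74 total amount, 2.50 avg items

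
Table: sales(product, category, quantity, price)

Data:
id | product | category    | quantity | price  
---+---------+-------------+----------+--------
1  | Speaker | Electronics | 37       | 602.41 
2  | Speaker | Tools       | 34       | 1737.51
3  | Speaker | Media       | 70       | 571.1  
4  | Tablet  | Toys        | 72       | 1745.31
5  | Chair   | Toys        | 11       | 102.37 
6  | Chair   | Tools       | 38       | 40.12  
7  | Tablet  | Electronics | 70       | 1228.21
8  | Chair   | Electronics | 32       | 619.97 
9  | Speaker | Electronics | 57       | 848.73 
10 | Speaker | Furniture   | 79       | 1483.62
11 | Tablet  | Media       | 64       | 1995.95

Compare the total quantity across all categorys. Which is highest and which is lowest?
SELECT category, SUM(quantity)
FROM sales
GROUP BY category
ORDER BY SUM(quantity)

All groups:
  Tools: 72
  Furniture: 79
  Toys: 83
  Media: 134
  Electronics: 196

Highest: Electronics (196)
Lowest: Tools (72)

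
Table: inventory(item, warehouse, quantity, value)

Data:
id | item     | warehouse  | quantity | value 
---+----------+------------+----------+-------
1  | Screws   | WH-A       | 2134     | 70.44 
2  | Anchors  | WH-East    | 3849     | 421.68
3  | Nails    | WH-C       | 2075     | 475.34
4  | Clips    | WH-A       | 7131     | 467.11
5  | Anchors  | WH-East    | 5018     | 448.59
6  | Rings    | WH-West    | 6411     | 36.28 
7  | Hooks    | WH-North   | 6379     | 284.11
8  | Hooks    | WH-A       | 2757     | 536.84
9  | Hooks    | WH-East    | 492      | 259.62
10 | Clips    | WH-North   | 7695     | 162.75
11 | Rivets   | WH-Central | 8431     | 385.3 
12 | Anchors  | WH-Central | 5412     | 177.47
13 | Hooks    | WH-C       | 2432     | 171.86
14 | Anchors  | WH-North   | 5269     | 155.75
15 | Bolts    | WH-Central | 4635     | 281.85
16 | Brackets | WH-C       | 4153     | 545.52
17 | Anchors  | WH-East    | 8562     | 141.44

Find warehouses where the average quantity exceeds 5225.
SELECT warehouse, AVG(quantity)
FROM inventory
GROUP BY warehouse
HAVING AVG(quantity) > 5225

Result:
  WH-Central: avg=6159.33
  WH-North: avg=6447.67
  WH-West: avg=6411.00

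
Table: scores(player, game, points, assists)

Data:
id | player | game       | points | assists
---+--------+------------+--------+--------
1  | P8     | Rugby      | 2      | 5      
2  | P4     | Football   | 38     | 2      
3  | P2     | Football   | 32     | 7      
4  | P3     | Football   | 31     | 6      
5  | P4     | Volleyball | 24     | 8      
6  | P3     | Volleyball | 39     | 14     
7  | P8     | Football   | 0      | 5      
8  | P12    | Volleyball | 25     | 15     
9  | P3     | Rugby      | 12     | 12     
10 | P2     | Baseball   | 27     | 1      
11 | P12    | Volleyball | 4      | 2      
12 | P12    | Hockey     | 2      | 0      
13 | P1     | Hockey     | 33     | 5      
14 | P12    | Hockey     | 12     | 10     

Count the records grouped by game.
SELECT game, COUNT(*) as count
FROM scores
GROUP BY game

Result:
  Baseball: 1
  Football: 4
  Hockey: 3
  Rugby: 2
  Volleyball: 4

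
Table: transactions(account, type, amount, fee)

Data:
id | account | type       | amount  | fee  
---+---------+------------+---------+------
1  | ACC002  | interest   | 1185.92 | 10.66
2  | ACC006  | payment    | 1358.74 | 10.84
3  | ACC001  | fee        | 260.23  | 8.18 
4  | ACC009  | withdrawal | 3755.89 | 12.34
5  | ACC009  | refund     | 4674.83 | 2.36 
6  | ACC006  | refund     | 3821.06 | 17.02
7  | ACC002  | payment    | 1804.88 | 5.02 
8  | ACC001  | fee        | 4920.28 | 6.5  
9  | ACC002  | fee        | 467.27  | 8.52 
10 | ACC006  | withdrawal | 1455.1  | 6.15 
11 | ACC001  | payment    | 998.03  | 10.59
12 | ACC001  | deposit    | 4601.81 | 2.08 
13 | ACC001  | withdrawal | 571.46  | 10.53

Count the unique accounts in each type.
SELECT type, COUNT(DISTINCT account)
FROM transactions
GROUP BY type

Result:
  deposit: 1 distinct
  fee: 2 distinct
  interest: 1 distinct
  payment: 3 distinct
  refund: 2 distinct
  withdrawal: 3 distinct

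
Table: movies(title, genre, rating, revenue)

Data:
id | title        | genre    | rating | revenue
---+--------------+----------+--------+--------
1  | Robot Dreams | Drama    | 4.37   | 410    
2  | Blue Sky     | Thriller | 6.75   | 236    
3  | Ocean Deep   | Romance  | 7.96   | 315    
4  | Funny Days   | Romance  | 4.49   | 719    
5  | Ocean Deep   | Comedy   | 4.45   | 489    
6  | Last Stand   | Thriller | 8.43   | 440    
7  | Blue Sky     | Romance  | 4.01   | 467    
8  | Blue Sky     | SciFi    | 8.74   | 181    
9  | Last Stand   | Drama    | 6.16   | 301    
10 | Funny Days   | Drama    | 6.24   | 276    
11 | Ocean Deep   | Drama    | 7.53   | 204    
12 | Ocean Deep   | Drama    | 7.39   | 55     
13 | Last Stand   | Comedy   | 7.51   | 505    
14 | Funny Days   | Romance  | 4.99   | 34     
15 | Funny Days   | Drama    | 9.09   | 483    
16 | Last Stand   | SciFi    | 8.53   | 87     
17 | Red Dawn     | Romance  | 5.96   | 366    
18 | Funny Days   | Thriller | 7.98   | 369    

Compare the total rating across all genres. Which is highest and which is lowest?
SELECT genre, SUM(rating)
FROM movies
GROUP BY genre
ORDER BY SUM(rating)

All groups:
  Comedy: 11.96
  SciFi: 17.27
  Thriller: 23.16
  Romance: 27.41
  Drama: 40.78

Highest: Drama (40.78)
Lowest: Comedy (11.96)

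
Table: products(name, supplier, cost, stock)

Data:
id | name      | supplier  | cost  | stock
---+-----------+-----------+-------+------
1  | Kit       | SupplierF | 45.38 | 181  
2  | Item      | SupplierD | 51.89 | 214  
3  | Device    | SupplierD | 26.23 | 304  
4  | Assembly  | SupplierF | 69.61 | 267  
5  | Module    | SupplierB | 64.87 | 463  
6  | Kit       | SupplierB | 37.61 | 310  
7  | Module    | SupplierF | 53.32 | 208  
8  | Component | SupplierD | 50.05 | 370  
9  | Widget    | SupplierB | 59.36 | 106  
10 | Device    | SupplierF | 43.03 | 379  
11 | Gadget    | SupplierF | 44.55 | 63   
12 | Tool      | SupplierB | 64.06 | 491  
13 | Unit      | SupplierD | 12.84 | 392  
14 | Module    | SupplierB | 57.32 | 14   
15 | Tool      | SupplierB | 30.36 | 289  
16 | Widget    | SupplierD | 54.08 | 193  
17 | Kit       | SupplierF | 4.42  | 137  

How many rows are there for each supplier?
SELECT supplier, COUNT(*) as count
FROM products
GROUP BY supplier

Result:
  SupplierB: 6
  SupplierD: 5
  SupplierF: 6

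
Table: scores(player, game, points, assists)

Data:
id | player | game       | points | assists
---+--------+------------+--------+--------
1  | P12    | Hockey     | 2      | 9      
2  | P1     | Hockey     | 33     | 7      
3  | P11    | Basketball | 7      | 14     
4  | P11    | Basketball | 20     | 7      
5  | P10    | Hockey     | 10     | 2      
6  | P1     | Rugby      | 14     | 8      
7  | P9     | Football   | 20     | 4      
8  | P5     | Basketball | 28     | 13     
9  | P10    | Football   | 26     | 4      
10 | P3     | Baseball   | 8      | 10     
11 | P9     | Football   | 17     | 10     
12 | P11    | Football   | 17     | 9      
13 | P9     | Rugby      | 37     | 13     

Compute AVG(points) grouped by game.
SELECT game, AVG(points) as result
FROM scores
GROUP BY game

Result:
  Baseball: 8.00
  Basketball: 18.33
  Football: 20.00
  Hockey: 15.00
  Rugby: 25.50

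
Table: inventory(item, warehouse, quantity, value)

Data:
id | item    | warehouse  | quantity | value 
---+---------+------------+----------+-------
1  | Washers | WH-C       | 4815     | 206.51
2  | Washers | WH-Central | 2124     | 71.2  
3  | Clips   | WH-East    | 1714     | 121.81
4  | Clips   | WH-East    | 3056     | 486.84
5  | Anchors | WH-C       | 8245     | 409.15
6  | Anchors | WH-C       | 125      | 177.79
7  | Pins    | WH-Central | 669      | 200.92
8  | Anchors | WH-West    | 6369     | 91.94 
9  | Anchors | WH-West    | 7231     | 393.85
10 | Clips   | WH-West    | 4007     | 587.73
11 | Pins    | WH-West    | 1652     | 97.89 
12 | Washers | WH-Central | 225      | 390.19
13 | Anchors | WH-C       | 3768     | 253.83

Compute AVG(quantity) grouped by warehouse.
SELECT warehouse, AVG(quantity) as result
FROM inventory
GROUP BY warehouse

Result:
  WH-C: 4238.25
  WH-Central: 1006.00
  WH-East: 2385.00
  WH-West: 4814.75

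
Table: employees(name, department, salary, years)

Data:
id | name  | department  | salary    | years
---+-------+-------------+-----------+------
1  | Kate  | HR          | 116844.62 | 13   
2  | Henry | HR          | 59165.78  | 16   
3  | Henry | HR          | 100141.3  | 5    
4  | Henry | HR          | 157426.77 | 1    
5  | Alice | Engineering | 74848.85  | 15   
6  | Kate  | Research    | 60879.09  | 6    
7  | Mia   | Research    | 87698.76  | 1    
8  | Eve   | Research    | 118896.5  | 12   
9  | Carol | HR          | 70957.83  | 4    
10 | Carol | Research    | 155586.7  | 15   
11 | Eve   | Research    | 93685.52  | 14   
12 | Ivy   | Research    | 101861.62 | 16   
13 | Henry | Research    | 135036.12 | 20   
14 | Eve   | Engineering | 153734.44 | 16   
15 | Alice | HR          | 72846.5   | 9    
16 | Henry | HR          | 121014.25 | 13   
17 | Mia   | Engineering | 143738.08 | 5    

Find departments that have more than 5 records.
SELECT department, COUNT(*) as cnt
FROM employees
GROUP BY department
HAVING COUNT(*) > 5

Result:
  HR: 7
  Research: 7

Note: HAVING filters groups after aggregation, WHERE filters rows before.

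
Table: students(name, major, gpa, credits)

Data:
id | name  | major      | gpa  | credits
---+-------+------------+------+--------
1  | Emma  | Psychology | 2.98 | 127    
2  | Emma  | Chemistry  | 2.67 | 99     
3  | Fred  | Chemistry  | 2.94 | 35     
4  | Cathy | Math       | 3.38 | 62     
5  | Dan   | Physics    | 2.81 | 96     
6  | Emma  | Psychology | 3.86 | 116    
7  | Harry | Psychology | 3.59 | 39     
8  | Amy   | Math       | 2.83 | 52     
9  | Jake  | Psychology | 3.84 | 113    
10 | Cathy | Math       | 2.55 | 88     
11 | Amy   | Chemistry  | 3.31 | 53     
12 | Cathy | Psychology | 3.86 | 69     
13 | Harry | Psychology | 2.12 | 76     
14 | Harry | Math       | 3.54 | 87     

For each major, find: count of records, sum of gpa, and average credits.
SELECT major,
       COUNT(*) as cnt,
       SUM(gpa) as total_gpa,
       AVG(credits) as avg_credits
FROM students
GROUP BY major

Result:
  Chemistry: 3 records, 8.92 total gpa, 62.33 avg credits
  Math: 4 records, 12.30 total gpa, 72.25 avg credits
  Physics: 1 records, 2.81 total gpa, 96.00 avg credits
  Psychology: 6 records, 20.25 total gpa, 90.00 avg credits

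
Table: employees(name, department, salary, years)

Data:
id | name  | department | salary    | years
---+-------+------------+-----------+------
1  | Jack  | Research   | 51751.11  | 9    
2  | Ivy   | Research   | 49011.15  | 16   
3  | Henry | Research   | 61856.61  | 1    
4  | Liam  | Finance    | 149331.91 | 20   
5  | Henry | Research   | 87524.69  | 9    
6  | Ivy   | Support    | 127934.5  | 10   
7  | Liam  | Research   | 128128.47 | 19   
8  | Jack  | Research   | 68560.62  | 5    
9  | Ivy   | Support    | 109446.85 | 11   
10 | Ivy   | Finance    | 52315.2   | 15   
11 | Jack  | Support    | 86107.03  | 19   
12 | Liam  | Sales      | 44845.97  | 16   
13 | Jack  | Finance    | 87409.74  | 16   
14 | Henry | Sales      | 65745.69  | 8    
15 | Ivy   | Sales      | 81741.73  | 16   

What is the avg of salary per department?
SELECT department, AVG(salary) as result
FROM employees
GROUP BY department

Result:
  Finance: 96352.28
  Research: 74472.11
  Sales: 64111.13
  Support: 107829.46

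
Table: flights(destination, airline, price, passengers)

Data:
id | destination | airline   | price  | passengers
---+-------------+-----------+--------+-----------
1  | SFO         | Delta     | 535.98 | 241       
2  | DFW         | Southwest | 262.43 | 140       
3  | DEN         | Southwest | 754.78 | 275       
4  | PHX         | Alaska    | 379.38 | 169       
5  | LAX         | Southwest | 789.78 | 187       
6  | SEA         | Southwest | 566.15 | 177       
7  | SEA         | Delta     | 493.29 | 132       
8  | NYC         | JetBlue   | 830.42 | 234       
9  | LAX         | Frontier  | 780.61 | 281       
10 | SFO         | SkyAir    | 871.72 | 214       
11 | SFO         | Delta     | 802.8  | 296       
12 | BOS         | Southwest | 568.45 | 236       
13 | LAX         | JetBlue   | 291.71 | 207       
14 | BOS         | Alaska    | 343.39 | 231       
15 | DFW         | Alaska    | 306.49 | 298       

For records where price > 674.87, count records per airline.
SELECT airline, COUNT(*)
FROM flights
WHERE price > 674.87
GROUP BY airline

Note: WHERE filters rows before grouping.

Result:
  Delta: 1
  Frontier: 1
  JetBlue: 1
  SkyAir: 1
  Southwest: 2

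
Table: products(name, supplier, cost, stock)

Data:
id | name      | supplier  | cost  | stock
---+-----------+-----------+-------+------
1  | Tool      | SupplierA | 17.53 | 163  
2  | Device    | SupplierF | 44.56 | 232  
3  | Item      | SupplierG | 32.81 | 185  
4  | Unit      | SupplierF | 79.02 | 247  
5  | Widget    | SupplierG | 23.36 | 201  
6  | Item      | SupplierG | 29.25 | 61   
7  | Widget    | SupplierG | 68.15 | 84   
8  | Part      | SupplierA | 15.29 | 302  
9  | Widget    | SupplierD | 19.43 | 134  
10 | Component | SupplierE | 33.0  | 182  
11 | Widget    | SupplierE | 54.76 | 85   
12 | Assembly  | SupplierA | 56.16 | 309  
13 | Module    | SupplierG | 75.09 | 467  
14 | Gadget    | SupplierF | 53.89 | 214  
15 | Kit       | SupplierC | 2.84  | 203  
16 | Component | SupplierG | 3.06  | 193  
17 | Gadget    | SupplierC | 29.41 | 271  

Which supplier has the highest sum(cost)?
SELECT supplier, SUM(cost) as val
FROM products
GROUP BY supplier
ORDER BY val DESC
LIMIT 1

Result: SupplierG with sum(cost) = 231.72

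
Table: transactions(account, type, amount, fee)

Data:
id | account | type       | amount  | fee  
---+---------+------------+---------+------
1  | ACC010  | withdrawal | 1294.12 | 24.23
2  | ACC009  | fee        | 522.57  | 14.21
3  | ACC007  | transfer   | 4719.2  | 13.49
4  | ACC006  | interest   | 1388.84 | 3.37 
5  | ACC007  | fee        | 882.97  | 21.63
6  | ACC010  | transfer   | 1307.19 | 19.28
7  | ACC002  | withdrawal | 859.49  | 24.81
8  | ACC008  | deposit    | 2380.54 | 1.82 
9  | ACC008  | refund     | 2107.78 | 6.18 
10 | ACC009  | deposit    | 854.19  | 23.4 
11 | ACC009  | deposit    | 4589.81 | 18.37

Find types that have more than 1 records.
SELECT type, COUNT(*) as cnt
FROM transactions
GROUP BY type
HAVING COUNT(*) > 1

Result:
  deposit: 3
  fee: 2
  transfer: 2
  withdrawal: 2

Note: HAVING filters groups after aggregation, WHERE filters rows before.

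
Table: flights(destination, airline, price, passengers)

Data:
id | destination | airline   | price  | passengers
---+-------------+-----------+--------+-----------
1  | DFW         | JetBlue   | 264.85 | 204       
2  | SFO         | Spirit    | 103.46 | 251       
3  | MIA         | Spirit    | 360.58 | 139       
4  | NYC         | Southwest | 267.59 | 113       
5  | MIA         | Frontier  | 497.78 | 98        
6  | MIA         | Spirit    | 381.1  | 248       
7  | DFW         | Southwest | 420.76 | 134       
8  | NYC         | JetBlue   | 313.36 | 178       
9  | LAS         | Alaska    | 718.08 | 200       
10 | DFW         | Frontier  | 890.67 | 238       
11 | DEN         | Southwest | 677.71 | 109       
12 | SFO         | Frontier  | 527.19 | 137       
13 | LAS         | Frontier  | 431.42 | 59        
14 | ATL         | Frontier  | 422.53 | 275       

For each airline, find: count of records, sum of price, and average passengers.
SELECT airline,
       COUNT(*) as cnt,
       SUM(price) as total_price,
       AVG(passengers) as avg_passengers
FROM flights
GROUP BY airline

Result:
  Alaska: 1 records, 718.08 total price, 200.00 avg passengers
  Frontier: 5 records, 2769.59 total price, 161.40 avg passengers
  JetBlue: 2 records, 578.21 total price, 191.00 avg passengers
  Southwest: 3 records, 1366.06 total price, 118.67 avg passengers
  Spirit: 3 records, 845.14 total price, 212.67 avg passengers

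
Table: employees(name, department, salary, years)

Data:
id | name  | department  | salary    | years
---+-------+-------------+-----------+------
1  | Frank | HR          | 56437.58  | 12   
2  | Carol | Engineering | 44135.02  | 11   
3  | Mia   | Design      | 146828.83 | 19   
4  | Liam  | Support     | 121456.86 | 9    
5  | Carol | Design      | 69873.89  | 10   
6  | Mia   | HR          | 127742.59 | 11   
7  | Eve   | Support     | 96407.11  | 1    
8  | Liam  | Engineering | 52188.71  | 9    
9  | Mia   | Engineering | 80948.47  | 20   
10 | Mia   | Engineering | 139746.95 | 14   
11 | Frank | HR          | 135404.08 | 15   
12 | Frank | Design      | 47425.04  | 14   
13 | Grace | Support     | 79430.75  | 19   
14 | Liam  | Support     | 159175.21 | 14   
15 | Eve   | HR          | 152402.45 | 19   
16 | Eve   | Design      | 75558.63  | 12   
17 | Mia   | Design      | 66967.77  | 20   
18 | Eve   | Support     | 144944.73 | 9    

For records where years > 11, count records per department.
SELECT department, COUNT(*)
FROM employees
WHERE years > 11
GROUP BY department

Note: WHERE filters rows before grouping.

Result:
  Design: 4
  Engineering: 2
  HR: 3
  Support: 2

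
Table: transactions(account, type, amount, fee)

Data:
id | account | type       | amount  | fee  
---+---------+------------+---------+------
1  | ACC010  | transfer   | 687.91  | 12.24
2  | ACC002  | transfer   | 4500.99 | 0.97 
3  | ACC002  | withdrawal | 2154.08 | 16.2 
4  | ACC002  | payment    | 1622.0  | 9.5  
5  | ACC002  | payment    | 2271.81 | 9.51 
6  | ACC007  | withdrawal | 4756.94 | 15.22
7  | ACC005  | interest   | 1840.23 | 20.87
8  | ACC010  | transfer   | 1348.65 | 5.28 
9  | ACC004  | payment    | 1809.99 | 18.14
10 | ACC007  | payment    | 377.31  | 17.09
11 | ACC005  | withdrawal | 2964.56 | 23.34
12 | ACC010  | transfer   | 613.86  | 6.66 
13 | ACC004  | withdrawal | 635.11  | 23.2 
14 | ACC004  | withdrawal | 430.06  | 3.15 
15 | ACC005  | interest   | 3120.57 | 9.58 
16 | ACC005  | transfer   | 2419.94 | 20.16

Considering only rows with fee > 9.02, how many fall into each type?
SELECT type, COUNT(*)
FROM transactions
WHERE fee > 9.02
GROUP BY type

Note: WHERE filters rows before grouping.

Result:
  interest: 2
  payment: 4
  transfer: 2
  withdrawal: 4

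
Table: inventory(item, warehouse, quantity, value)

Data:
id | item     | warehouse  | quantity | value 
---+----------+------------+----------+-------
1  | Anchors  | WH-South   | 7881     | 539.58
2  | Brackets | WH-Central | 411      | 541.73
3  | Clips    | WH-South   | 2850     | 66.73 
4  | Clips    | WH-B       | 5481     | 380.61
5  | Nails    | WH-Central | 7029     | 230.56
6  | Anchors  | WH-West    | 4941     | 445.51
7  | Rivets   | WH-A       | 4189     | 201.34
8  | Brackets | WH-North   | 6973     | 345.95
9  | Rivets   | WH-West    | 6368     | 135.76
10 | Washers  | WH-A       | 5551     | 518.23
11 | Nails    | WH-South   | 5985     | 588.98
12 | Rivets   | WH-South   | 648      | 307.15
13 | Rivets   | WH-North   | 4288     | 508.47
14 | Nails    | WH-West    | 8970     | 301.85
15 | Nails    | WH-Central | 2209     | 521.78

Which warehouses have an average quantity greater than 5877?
SELECT warehouse, AVG(quantity)
FROM inventory
GROUP BY warehouse
HAVING AVG(quantity) > 5877

Result:
  WH-West: avg=6759.67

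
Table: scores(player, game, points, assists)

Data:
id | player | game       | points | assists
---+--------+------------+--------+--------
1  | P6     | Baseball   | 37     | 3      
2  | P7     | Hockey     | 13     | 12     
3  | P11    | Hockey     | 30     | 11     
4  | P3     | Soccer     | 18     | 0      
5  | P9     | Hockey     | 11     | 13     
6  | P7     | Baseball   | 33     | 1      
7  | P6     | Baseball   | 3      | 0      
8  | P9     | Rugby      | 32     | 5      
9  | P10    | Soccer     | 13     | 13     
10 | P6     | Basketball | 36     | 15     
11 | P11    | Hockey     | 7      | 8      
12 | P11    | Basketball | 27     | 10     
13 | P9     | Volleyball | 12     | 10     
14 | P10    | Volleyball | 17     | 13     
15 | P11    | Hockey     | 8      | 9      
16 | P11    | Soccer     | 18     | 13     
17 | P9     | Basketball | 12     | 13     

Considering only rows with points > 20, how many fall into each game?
SELECT game, COUNT(*)
FROM scores
WHERE points > 20
GROUP BY game

Note: WHERE filters rows before grouping.

Result:
  Baseball: 2
  Basketball: 2
  Hockey: 1
  Rugby: 1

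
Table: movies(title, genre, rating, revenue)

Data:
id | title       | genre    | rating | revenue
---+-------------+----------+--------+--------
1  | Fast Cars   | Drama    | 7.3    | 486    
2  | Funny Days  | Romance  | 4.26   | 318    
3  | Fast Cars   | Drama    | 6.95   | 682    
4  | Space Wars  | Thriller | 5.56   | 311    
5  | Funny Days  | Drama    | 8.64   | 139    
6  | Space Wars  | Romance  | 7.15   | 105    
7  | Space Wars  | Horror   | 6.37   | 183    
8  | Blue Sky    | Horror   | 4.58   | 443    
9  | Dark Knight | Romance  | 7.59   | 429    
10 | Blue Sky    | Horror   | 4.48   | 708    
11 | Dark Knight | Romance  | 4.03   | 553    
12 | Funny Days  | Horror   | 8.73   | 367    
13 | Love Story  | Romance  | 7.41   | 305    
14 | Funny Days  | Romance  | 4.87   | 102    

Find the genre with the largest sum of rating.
SELECT genre, SUM(rating) as val
FROM movies
GROUP BY genre
ORDER BY val DESC
LIMIT 1

Result: Romance with sum(rating) = 35.31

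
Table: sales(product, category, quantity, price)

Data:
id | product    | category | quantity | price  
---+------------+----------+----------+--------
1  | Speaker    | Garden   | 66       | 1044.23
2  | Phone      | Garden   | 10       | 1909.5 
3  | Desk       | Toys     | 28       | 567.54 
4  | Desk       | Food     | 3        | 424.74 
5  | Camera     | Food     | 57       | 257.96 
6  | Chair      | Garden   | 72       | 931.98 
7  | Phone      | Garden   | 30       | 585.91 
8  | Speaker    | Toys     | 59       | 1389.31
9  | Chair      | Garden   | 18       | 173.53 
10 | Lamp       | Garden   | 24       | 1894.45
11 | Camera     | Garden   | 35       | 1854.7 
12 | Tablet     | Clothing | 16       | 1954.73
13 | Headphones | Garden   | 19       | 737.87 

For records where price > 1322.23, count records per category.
SELECT category, COUNT(*)
FROM sales
WHERE price > 1322.23
GROUP BY category

Note: WHERE filters rows before grouping.

Result:
  Clothing: 1
  Garden: 3
  Toys: 1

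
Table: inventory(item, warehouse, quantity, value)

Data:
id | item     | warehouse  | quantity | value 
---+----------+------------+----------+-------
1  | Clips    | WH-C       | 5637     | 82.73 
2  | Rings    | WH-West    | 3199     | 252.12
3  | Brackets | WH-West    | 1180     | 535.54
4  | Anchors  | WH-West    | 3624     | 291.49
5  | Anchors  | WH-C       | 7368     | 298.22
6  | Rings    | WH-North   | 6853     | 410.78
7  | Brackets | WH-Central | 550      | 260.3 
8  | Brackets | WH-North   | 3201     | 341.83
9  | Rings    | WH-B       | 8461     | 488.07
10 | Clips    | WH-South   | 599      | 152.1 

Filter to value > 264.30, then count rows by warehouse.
SELECT warehouse, COUNT(*)
FROM inventory
WHERE value > 264.30
GROUP BY warehouse

Note: WHERE filters rows before grouping.

Result:
  WH-B: 1
  WH-C: 1
  WH-North: 2
  WH-West: 2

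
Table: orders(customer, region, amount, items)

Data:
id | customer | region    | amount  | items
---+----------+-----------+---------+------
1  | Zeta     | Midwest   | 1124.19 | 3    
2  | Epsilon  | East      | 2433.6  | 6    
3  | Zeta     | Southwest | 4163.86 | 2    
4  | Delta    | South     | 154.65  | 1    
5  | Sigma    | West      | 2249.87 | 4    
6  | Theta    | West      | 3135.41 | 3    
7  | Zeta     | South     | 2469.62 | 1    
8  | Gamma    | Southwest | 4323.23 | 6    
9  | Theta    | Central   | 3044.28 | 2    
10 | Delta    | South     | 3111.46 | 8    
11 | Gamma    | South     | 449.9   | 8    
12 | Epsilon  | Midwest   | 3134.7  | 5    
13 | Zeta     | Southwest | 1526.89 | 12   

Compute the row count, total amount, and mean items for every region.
SELECT region,
       COUNT(*) as cnt,
       SUM(amount) as total_amount,
       AVG(items) as avg_items
FROM orders
GROUP BY region

Result:
  Central: 1 records, 3044.28 total amount, 2.00 avg items
  East: 1 records, 2433.60 total amount, 6.00 avg items
  Midwest: 2 records, 4258.89 total amount, 4.00 avg items
  South: 4 records, 6185.63 total amount, 4.50 avg items
  Southwest: 3 records, 10013.98 total amount, 6.67 avg items
  West: 2 records, 5385.28 total amount, 3.50 avg items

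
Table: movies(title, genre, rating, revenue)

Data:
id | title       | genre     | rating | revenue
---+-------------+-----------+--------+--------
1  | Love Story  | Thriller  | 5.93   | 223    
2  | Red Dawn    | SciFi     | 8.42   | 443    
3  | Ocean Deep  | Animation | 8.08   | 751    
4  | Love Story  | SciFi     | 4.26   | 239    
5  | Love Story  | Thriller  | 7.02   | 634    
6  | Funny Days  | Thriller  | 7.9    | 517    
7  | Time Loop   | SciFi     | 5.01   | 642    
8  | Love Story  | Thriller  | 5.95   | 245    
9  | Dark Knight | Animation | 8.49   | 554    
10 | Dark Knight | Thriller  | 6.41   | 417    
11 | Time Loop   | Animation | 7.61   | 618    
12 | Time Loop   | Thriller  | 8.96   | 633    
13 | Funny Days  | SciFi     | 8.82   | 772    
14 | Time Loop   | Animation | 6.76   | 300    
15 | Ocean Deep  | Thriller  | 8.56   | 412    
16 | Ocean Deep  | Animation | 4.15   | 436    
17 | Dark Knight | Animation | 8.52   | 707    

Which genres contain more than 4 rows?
SELECT genre, COUNT(*) as cnt
FROM movies
GROUP BY genre
HAVING COUNT(*) > 4

Result:
  Animation: 6
  Thriller: 7

Note: HAVING filters groups after aggregation, WHERE filters rows before.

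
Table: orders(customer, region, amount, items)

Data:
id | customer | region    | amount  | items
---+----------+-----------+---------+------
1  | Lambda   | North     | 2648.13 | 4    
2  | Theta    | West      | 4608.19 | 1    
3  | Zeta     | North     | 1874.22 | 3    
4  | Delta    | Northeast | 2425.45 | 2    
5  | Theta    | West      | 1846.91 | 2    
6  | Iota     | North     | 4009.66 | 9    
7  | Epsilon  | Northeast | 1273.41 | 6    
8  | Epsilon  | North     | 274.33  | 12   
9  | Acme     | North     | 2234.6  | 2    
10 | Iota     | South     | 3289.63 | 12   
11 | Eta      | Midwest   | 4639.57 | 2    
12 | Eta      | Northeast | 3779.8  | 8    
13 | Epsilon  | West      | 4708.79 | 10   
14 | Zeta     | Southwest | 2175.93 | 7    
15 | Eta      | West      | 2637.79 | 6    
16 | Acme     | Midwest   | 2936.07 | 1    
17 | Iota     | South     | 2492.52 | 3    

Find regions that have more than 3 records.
SELECT region, COUNT(*) as cnt
FROM orders
GROUP BY region
HAVING COUNT(*) > 3

Result:
  North: 5
  West: 4

Note: HAVING filters groups after aggregation, WHERE filters rows before.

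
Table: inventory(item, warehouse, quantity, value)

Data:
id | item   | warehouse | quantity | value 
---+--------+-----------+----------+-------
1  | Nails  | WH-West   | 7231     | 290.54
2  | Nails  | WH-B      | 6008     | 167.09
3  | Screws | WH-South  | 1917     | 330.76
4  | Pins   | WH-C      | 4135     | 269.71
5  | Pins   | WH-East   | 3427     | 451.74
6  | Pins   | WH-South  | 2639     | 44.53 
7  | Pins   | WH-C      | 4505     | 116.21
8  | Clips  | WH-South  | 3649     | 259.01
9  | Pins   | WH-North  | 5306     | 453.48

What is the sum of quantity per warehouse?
SELECT warehouse, SUM(quantity) as result
FROM inventory
GROUP BY warehouse

Result:
  WH-B: 6008
  WH-C: 8640
  WH-East: 3427
  WH-North: 5306
  WH-South: 8205
  WH-West: 7231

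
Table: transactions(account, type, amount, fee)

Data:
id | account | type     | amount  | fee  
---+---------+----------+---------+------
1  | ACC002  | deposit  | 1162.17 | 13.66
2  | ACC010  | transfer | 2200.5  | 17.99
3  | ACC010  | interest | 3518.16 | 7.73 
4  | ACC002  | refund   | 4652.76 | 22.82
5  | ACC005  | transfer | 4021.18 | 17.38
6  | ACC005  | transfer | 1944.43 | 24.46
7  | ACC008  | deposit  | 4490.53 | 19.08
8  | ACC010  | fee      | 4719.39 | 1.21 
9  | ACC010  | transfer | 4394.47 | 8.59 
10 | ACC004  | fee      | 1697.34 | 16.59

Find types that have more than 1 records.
SELECT type, COUNT(*) as cnt
FROM transactions
GROUP BY type
HAVING COUNT(*) > 1

Result:
  deposit: 2
  fee: 2
  transfer: 4

Note: HAVING filters groups after aggregation, WHERE filters rows before.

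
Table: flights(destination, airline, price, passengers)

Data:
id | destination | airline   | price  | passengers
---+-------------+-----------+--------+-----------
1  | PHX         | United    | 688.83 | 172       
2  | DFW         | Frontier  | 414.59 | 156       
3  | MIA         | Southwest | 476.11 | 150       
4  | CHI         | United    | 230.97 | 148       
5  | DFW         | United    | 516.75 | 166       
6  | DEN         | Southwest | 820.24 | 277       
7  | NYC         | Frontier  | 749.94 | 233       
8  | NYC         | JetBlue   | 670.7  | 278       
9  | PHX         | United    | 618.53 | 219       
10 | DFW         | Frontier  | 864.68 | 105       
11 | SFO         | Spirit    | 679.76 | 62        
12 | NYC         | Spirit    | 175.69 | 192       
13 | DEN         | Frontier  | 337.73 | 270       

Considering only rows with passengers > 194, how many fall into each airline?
SELECT airline, COUNT(*)
FROM flights
WHERE passengers > 194
GROUP BY airline

Note: WHERE filters rows before grouping.

Result:
  Frontier: 2
  JetBlue: 1
  Southwest: 1
  United: 1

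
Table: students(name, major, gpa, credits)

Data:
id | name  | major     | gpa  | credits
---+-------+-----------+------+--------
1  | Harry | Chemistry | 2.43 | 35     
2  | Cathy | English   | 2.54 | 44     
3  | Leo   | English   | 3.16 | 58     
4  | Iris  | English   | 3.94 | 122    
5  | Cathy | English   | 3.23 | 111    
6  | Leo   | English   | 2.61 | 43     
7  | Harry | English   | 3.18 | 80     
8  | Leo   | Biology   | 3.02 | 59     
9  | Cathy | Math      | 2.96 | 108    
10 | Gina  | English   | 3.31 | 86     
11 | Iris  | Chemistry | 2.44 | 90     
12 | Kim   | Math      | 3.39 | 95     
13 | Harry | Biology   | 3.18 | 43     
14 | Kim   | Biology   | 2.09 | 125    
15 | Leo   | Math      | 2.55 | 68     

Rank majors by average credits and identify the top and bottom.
SELECT major, AVG(credits)
FROM students
GROUP BY major
ORDER BY AVG(credits)

All groups:
  Chemistry: 62.50
  Biology: 75.67
  English: 77.71
  Math: 90.33

Highest: Math (90.33)
Lowest: Chemistry (62.50)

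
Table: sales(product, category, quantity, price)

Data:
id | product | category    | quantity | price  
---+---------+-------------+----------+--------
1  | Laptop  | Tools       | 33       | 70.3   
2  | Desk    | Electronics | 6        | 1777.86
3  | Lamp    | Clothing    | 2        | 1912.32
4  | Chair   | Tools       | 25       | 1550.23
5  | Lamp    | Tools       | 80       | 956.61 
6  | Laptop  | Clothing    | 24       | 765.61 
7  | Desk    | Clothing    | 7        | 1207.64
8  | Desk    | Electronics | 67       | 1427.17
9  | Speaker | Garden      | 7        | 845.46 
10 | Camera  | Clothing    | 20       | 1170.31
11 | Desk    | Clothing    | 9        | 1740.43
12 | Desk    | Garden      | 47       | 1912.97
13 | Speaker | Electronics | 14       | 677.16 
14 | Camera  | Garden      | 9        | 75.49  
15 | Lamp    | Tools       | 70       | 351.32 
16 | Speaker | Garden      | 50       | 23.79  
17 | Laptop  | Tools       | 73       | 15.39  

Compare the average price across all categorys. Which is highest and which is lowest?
SELECT category, AVG(price)
FROM sales
GROUP BY category
ORDER BY AVG(price)

All groups:
  Tools: 588.77
  Garden: 714.43
  Electronics: 1294.06
  Clothing: 1359.26

Highest: Clothing (1359.26)
Lowest: Tools (588.77)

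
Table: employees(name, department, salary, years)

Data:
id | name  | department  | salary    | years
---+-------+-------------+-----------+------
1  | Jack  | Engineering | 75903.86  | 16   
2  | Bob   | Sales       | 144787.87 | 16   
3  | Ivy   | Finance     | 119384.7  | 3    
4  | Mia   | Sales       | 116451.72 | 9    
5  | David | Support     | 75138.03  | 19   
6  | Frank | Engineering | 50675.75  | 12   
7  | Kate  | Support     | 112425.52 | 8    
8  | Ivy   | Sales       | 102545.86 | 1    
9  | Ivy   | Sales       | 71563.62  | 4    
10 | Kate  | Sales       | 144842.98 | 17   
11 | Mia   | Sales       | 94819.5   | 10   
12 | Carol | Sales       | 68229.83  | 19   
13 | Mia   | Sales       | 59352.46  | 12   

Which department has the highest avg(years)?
SELECT department, AVG(years) as val
FROM employees
GROUP BY department
ORDER BY val DESC
LIMIT 1

Result: Engineering with avg(years) = 14.00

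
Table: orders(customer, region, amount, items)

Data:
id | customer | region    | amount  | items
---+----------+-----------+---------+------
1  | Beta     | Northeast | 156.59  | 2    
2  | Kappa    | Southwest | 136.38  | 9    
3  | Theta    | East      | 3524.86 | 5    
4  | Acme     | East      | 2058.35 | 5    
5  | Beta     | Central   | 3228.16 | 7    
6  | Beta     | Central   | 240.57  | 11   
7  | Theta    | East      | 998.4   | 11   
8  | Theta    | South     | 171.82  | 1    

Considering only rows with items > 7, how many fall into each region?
SELECT region, COUNT(*)
FROM orders
WHERE items > 7
GROUP BY region

Note: WHERE filters rows before grouping.

Result:
  Central: 1
  East: 1
  Southwest: 1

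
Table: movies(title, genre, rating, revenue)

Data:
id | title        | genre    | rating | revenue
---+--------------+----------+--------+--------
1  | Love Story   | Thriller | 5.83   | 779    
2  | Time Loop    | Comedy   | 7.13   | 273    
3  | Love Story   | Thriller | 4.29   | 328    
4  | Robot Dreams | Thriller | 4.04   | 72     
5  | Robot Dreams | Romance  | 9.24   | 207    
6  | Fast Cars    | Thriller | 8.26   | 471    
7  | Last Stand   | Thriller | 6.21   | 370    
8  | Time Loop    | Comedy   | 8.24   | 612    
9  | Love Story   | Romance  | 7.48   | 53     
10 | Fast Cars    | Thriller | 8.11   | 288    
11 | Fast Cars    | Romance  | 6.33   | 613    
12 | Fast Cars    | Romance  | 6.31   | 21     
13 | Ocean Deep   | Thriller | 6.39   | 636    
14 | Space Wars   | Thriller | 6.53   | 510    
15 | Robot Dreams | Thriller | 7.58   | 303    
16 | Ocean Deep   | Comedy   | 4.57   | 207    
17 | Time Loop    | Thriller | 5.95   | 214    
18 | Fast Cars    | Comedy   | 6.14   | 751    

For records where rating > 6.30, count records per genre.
SELECT genre, COUNT(*)
FROM movies
WHERE rating > 6.30
GROUP BY genre

Note: WHERE filters rows before grouping.

Result:
  Comedy: 2
  Romance: 4
  Thriller: 5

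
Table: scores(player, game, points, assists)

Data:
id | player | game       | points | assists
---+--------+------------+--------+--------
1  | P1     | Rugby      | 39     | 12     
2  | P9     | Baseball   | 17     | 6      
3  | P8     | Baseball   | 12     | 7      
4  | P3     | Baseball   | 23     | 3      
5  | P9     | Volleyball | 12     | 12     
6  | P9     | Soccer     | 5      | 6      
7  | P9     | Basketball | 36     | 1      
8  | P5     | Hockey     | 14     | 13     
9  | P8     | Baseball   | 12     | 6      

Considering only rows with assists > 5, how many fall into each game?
SELECT game, COUNT(*)
FROM scores
WHERE assists > 5
GROUP BY game

Note: WHERE filters rows before grouping.

Result:
  Baseball: 3
  Hockey: 1
  Rugby: 1
  Soccer: 1
  Volleyball: 1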